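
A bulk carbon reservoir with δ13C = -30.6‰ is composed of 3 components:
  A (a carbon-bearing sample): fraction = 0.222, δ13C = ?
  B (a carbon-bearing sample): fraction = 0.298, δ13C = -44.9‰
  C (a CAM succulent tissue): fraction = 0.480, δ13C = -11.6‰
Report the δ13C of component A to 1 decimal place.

Isotope mass balance: δ_bulk = Σ fᵢ·δᵢ.
-30.6 = 0.222×δ_A + 0.298×(-44.9) + 0.480×(-11.6)
0.222·δ_A = -30.6 − (-18.948) = -11.652
δ_A = -11.652 / 0.222 = -52.49‰

-52.5‰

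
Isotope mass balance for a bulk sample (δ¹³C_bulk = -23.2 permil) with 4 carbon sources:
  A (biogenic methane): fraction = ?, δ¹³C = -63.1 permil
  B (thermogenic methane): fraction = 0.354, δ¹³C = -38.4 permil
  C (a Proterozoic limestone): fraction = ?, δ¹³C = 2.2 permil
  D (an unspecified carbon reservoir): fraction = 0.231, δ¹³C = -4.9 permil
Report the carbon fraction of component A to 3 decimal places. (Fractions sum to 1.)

Let f_A and f_C be the unknown fractions; fractions sum to 1 so f_A + f_C = 0.415.
Mass balance: Σ fᵢ·δᵢ = δ_bulk ⇒ f_A·(-63.1) + f_C·(2.2) = -23.2 − (-14.725) = -8.475
Substitute f_C = 0.415 − f_A:
f_A·(-63.1 − 2.2) = -8.475 − 0.415×(2.2) = -9.388
f_A = -9.388 / -65.3 = 0.1438

0.144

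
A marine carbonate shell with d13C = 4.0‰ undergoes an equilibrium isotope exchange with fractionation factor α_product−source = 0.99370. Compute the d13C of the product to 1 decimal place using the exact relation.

-2.3‰

δ_product = (δ_source + 1000)·α − 1000
δ_product = (4.0 + 1000) × 0.99370 − 1000
δ_product = 997.675 − 1000 = -2.33‰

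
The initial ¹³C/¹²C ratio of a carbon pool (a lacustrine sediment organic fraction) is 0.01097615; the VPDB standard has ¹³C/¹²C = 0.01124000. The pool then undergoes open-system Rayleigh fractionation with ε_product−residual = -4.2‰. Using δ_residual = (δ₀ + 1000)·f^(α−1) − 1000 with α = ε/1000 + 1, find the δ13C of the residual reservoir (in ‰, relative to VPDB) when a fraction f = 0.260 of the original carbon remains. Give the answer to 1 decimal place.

-17.9‰

δ₀ = (0.01097615/0.01124000 − 1)×1000 = (0.976526 − 1)×1000 = -23.474‰
α − 1 = ε/1000 = -0.0042
f^(α−1) = 0.260^(-0.0042) = 1.005674
δ_res = (-23.474 + 1000) × 1.005674 − 1000 = 982.066 − 1000 = -17.93‰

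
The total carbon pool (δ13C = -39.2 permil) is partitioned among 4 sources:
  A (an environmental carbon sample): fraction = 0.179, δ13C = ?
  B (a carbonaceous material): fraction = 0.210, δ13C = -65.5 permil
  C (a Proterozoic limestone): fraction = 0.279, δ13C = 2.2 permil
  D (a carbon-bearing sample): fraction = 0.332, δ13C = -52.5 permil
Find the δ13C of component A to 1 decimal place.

-48.2 permil

Isotope mass balance: δ_bulk = Σ fᵢ·δᵢ.
-39.2 = 0.179×δ_A + 0.210×(-65.5) + 0.279×(2.2) + 0.332×(-52.5)
0.179·δ_A = -39.2 − (-30.571) = -8.629
δ_A = -8.629 / 0.179 = -48.21 permil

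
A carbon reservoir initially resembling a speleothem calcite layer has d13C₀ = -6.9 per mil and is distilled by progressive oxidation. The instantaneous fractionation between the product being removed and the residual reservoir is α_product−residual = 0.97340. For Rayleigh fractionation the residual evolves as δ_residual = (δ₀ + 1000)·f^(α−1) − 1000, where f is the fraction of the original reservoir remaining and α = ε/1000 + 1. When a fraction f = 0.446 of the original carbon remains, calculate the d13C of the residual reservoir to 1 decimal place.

Rayleigh residual: δ_res = (δ₀ + 1000)·f^(α−1) − 1000
α − 1 = -0.02660
f^(α−1) = 0.446^(-0.02660) = 1.021710
δ_res = (-6.9 + 1000) × 1.021710 − 1000 = 1014.660 − 1000 = 14.66 per mil

14.7 per mil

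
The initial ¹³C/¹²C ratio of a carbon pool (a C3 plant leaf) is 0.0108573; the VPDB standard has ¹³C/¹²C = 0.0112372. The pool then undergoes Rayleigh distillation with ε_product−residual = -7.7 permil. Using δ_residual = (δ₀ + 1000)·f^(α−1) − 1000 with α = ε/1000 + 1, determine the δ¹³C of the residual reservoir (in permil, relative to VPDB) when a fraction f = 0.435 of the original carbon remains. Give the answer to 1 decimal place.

-27.6 permil

δ₀ = (0.0108573/0.0112372 − 1)×1000 = (0.966193 − 1)×1000 = -33.807 permil
α − 1 = ε/1000 = -0.0077
f^(α−1) = 0.435^(-0.0077) = 1.006430
δ_res = (-33.807 + 1000) × 1.006430 − 1000 = 972.405 − 1000 = -27.59 permil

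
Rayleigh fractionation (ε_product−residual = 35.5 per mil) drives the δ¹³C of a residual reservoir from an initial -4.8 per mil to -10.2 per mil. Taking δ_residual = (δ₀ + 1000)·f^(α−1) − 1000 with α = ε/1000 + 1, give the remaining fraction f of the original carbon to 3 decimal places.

α − 1 = ε/1000 = 0.0355
(δ_res + 1000)/(δ₀ + 1000) = (-10.2 + 1000)/(-4.8 + 1000) = 989.8/995.2 = 0.994574
f = 0.994574^(1/0.0355) = exp(ln(0.994574)/0.0355) = exp(-0.00544/0.0355)
f = exp(-0.1533) = 0.8579

0.858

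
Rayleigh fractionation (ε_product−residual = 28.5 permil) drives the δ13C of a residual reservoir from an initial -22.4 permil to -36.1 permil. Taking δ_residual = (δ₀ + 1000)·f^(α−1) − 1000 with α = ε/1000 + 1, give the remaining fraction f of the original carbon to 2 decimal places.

α − 1 = ε/1000 = 0.0285
(δ_res + 1000)/(δ₀ + 1000) = (-36.1 + 1000)/(-22.4 + 1000) = 963.9/977.6 = 0.985986
f = 0.985986^(1/0.0285) = exp(ln(0.985986)/0.0285) = exp(-0.01411/0.0285)
f = exp(-0.4952) = 0.6095

0.61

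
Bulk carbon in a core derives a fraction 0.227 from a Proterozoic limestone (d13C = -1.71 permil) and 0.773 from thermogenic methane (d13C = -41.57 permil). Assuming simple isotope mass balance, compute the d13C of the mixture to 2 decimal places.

-32.52 permil

δ_mix = f_A·δ_A + f_B·δ_B
δ_mix = 0.227 × (-1.71) + 0.773 × (-41.57)
δ_mix = -0.388 + -32.134 = -32.522 permil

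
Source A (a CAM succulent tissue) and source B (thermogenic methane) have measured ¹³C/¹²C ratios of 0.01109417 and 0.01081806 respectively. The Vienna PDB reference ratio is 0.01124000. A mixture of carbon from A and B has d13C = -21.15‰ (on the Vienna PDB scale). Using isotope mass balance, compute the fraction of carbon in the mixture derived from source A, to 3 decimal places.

0.667

δ_A = (0.01109417/0.01124000 − 1)×1000 = (0.987026 − 1)×1000 = -12.974‰
δ_B = (0.01081806/0.01124000 − 1)×1000 = (0.962461 − 1)×1000 = -37.539‰
f_A = (δ_mix − δ_B)/(δ_A − δ_B) = (-21.15 − (-37.539))/(-12.974 − (-37.539))
f_A = 16.389 / 24.565 = 0.6672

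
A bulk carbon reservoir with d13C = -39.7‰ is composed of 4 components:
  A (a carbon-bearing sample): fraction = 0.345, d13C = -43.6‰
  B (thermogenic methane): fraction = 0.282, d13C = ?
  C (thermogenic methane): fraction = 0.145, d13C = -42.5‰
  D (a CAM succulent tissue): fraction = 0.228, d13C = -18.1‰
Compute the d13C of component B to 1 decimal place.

-51.0‰

Isotope mass balance: δ_bulk = Σ fᵢ·δᵢ.
-39.7 = 0.345×(-43.6) + 0.282×δ_B + 0.145×(-42.5) + 0.228×(-18.1)
0.282·δ_B = -39.7 − (-25.331) = -14.369
δ_B = -14.369 / 0.282 = -50.95‰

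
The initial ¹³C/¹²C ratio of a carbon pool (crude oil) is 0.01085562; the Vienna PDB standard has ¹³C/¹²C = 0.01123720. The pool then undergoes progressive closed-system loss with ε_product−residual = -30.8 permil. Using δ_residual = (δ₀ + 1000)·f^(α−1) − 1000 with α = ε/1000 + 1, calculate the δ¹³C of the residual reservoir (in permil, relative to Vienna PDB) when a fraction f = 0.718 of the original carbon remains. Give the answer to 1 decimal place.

-24.0 permil

δ₀ = (0.01085562/0.01123720 − 1)×1000 = (0.966043 − 1)×1000 = -33.957 permil
α − 1 = ε/1000 = -0.0308
f^(α−1) = 0.718^(-0.0308) = 1.010256
δ_res = (-33.957 + 1000) × 1.010256 − 1000 = 975.951 − 1000 = -24.05 permil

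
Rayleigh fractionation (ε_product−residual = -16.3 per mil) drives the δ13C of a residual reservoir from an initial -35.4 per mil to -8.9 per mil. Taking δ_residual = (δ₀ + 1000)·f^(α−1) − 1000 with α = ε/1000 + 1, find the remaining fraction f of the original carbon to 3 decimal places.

α − 1 = ε/1000 = -0.0163
(δ_res + 1000)/(δ₀ + 1000) = (-8.9 + 1000)/(-35.4 + 1000) = 991.1/964.6 = 1.027473
f = 1.027473^(1/-0.0163) = exp(ln(1.027473)/-0.0163) = exp(0.02710/-0.0163)
f = exp(-1.6627) = 0.1896

0.190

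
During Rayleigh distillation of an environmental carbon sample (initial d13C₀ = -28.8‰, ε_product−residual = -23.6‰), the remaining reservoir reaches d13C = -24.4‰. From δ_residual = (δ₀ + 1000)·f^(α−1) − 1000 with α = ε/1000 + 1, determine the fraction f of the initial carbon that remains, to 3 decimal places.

0.826

α − 1 = ε/1000 = -0.0236
(δ_res + 1000)/(δ₀ + 1000) = (-24.4 + 1000)/(-28.8 + 1000) = 975.6/971.2 = 1.004530
f = 1.004530^(1/-0.0236) = exp(ln(1.004530)/-0.0236) = exp(0.00452/-0.0236)
f = exp(-0.1915) = 0.8257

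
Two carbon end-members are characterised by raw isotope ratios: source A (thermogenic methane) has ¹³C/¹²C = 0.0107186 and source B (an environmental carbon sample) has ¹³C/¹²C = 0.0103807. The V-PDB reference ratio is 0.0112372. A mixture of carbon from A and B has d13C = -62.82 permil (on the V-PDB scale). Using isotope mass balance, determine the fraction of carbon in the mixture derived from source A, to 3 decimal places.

0.446

δ_A = (0.0107186/0.0112372 − 1)×1000 = (0.953850 − 1)×1000 = -46.150 permil
δ_B = (0.0103807/0.0112372 − 1)×1000 = (0.923780 − 1)×1000 = -76.220 permil
f_A = (δ_mix − δ_B)/(δ_A − δ_B) = (-62.82 − (-76.220))/(-46.150 − (-76.220))
f_A = 13.400 / 30.070 = 0.4456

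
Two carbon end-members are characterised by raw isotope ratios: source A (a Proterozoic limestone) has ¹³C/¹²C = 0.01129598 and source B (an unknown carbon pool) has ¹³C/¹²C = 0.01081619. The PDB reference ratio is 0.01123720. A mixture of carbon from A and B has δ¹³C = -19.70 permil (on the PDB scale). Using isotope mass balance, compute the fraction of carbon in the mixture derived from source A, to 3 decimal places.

δ_A = (0.01129598/0.01123720 − 1)×1000 = (1.005231 − 1)×1000 = 5.231 permil
δ_B = (0.01081619/0.01123720 − 1)×1000 = (0.962534 − 1)×1000 = -37.466 permil
f_A = (δ_mix − δ_B)/(δ_A − δ_B) = (-19.70 − (-37.466))/(5.231 − (-37.466))
f_A = 17.766 / 42.697 = 0.4161

0.416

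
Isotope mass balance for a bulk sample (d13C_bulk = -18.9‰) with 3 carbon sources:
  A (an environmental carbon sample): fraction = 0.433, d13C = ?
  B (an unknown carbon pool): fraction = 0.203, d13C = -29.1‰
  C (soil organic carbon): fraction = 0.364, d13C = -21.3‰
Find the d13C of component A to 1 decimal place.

Isotope mass balance: δ_bulk = Σ fᵢ·δᵢ.
-18.9 = 0.433×δ_A + 0.203×(-29.1) + 0.364×(-21.3)
0.433·δ_A = -18.9 − (-13.661) = -5.239
δ_A = -5.239 / 0.433 = -12.10‰

-12.1‰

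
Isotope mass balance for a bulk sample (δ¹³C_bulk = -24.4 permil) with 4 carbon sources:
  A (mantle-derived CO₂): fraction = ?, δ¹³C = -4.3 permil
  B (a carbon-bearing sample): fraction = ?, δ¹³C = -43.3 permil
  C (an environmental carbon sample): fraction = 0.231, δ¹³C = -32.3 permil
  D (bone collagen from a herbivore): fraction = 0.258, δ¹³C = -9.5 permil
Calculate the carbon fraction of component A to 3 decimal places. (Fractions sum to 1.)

Let f_A and f_B be the unknown fractions; fractions sum to 1 so f_A + f_B = 0.511.
Mass balance: Σ fᵢ·δᵢ = δ_bulk ⇒ f_A·(-4.3) + f_B·(-43.3) = -24.4 − (-9.912) = -14.488
Substitute f_B = 0.511 − f_A:
f_A·(-4.3 − -43.3) = -14.488 − 0.511×(-43.3) = 7.639
f_A = 7.639 / 39.0 = 0.1959

0.196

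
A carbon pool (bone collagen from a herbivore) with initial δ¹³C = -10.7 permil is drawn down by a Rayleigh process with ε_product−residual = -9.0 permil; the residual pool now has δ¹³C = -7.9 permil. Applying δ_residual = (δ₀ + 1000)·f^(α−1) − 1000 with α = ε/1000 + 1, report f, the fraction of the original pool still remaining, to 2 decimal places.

0.73

α − 1 = ε/1000 = -0.0090
(δ_res + 1000)/(δ₀ + 1000) = (-7.9 + 1000)/(-10.7 + 1000) = 992.1/989.3 = 1.002830
f = 1.002830^(1/-0.0090) = exp(ln(1.002830)/-0.0090) = exp(0.00283/-0.0090)
f = exp(-0.3140) = 0.7305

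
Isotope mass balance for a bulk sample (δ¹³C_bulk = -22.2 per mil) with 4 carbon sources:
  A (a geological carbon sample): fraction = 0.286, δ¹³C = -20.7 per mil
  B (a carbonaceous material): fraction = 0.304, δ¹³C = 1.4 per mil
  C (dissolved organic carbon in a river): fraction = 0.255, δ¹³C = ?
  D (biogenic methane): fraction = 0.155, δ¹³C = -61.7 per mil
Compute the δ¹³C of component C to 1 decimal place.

-28.0 per mil

Isotope mass balance: δ_bulk = Σ fᵢ·δᵢ.
-22.2 = 0.286×(-20.7) + 0.304×(1.4) + 0.255×δ_C + 0.155×(-61.7)
0.255·δ_C = -22.2 − (-15.058) = -7.142
δ_C = -7.142 / 0.255 = -28.01 per mil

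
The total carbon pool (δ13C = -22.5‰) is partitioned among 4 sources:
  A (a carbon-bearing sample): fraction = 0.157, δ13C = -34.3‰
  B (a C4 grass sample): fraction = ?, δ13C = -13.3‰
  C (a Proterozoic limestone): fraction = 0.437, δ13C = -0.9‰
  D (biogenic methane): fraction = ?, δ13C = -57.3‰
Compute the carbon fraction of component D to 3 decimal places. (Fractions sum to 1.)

0.257

Let f_D and f_B be the unknown fractions; fractions sum to 1 so f_D + f_B = 0.406.
Mass balance: Σ fᵢ·δᵢ = δ_bulk ⇒ f_D·(-57.3) + f_B·(-13.3) = -22.5 − (-5.778) = -16.722
Substitute f_B = 0.406 − f_D:
f_D·(-57.3 − -13.3) = -16.722 − 0.406×(-13.3) = -11.322
f_D = -11.322 / -44.0 = 0.2573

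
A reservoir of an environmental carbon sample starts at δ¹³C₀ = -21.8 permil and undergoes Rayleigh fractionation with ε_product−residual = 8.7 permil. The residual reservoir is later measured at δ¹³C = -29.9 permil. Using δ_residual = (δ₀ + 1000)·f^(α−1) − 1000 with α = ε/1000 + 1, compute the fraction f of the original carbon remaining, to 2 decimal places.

0.38

α − 1 = ε/1000 = 0.0087
(δ_res + 1000)/(δ₀ + 1000) = (-29.9 + 1000)/(-21.8 + 1000) = 970.1/978.2 = 0.991719
f = 0.991719^(1/0.0087) = exp(ln(0.991719)/0.0087) = exp(-0.00831/0.0087)
f = exp(-0.9557) = 0.3845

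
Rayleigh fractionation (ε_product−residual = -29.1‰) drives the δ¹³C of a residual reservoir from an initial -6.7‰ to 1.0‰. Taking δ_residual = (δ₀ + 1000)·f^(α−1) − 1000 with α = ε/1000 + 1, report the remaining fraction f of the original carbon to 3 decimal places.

0.767

α − 1 = ε/1000 = -0.0291
(δ_res + 1000)/(δ₀ + 1000) = (1.0 + 1000)/(-6.7 + 1000) = 1001.0/993.3 = 1.007752
f = 1.007752^(1/-0.0291) = exp(ln(1.007752)/-0.0291) = exp(0.00772/-0.0291)
f = exp(-0.2654) = 0.7669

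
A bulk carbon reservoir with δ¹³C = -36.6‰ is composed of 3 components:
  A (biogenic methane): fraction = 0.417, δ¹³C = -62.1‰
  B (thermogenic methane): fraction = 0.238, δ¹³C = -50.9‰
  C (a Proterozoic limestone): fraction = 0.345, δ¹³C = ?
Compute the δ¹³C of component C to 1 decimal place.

4.1‰

Isotope mass balance: δ_bulk = Σ fᵢ·δᵢ.
-36.6 = 0.417×(-62.1) + 0.238×(-50.9) + 0.345×δ_C
0.345·δ_C = -36.6 − (-38.010) = 1.410
δ_C = 1.410 / 0.345 = 4.09‰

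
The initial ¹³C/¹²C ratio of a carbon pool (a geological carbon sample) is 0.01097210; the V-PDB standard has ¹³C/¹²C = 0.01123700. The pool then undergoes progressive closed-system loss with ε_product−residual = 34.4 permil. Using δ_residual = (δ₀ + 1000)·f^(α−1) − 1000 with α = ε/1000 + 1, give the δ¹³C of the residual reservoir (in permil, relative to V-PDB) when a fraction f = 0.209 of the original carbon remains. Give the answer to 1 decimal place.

δ₀ = (0.01097210/0.01123700 − 1)×1000 = (0.976426 − 1)×1000 = -23.574 permil
α − 1 = ε/1000 = 0.0344
f^(α−1) = 0.209^(0.0344) = 0.947574
δ_res = (-23.574 + 1000) × 0.947574 − 1000 = 925.236 − 1000 = -74.76 permil

-74.8 permil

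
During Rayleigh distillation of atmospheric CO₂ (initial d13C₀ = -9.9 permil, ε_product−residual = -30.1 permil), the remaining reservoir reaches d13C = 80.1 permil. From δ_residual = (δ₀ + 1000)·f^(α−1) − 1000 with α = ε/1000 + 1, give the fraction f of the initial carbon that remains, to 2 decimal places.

α − 1 = ε/1000 = -0.0301
(δ_res + 1000)/(δ₀ + 1000) = (80.1 + 1000)/(-9.9 + 1000) = 1080.1/990.1 = 1.090900
f = 1.090900^(1/-0.0301) = exp(ln(1.090900)/-0.0301) = exp(0.08700/-0.0301)
f = exp(-2.8905) = 0.0556

0.06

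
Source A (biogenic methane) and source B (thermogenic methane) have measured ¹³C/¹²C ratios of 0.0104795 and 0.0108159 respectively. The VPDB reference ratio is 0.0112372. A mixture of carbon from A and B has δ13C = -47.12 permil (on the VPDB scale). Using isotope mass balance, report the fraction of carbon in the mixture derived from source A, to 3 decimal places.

δ_A = (0.0104795/0.0112372 − 1)×1000 = (0.932572 − 1)×1000 = -67.428 permil
δ_B = (0.0108159/0.0112372 − 1)×1000 = (0.962508 − 1)×1000 = -37.492 permil
f_A = (δ_mix − δ_B)/(δ_A − δ_B) = (-47.12 − (-37.492))/(-67.428 − (-37.492))
f_A = -9.628 / -29.936 = 0.3216

0.322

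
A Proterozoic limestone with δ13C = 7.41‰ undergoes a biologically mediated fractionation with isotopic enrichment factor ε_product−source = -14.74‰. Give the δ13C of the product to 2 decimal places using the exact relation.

-7.44‰

To first order, δ_product ≈ δ_source + ε = -7.33‰.
Exactly, δ_product = (δ_source + 1000)·(ε/1000 + 1) − 1000.
δ_product = (7.41 + 1000) × (-14.74/1000 + 1) − 1000
δ_product = -7.439‰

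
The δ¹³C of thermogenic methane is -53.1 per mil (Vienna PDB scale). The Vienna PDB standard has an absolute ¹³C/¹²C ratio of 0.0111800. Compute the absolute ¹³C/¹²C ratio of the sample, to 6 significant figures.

0.0105863

R_sample = R_standard × (δ¹³C/1000 + 1)
R_sample = 0.0111800 × (-53.1/1000 + 1) = 0.0111800 × 0.946900
R_sample = 0.0105863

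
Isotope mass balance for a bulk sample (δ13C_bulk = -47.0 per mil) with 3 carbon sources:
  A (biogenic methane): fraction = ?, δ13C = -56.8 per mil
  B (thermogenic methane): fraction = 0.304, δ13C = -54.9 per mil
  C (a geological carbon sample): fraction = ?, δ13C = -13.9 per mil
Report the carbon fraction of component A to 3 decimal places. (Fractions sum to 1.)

Let f_A and f_C be the unknown fractions; fractions sum to 1 so f_A + f_C = 0.696.
Mass balance: Σ fᵢ·δᵢ = δ_bulk ⇒ f_A·(-56.8) + f_C·(-13.9) = -47.0 − (-16.690) = -30.310
Substitute f_C = 0.696 − f_A:
f_A·(-56.8 − -13.9) = -30.310 − 0.696×(-13.9) = -20.636
f_A = -20.636 / -42.9 = 0.4810

0.481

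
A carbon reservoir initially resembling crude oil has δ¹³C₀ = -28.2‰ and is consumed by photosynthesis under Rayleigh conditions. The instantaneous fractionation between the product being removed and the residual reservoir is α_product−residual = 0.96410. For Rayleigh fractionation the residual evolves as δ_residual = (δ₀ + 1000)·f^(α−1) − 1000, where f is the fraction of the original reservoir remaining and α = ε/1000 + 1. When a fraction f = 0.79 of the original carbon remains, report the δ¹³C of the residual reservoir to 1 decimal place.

Rayleigh residual: δ_res = (δ₀ + 1000)·f^(α−1) − 1000
α − 1 = -0.03590
f^(α−1) = 0.79^(-0.03590) = 1.008498
δ_res = (-28.2 + 1000) × 1.008498 − 1000 = 980.059 − 1000 = -19.94‰

-19.9‰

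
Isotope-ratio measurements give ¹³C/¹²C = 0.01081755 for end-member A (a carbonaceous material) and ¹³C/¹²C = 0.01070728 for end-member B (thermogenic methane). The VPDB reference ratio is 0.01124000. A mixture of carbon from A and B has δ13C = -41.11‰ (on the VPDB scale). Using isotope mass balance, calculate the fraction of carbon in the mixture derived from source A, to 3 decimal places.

0.641

δ_A = (0.01081755/0.01124000 − 1)×1000 = (0.962415 − 1)×1000 = -37.585‰
δ_B = (0.01070728/0.01124000 − 1)×1000 = (0.952605 − 1)×1000 = -47.395‰
f_A = (δ_mix − δ_B)/(δ_A − δ_B) = (-41.11 − (-47.395))/(-37.585 − (-47.395))
f_A = 6.285 / 9.810 = 0.6406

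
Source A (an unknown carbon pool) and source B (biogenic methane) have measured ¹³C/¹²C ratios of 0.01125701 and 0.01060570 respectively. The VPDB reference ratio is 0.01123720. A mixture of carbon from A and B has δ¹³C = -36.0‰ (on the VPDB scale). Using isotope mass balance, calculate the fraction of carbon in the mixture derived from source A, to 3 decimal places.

0.348

δ_A = (0.01125701/0.01123720 − 1)×1000 = (1.001763 − 1)×1000 = 1.763‰
δ_B = (0.01060570/0.01123720 − 1)×1000 = (0.943803 − 1)×1000 = -56.197‰
f_A = (δ_mix − δ_B)/(δ_A − δ_B) = (-36.0 − (-56.197))/(1.763 − (-56.197))
f_A = 20.197 / 57.960 = 0.3485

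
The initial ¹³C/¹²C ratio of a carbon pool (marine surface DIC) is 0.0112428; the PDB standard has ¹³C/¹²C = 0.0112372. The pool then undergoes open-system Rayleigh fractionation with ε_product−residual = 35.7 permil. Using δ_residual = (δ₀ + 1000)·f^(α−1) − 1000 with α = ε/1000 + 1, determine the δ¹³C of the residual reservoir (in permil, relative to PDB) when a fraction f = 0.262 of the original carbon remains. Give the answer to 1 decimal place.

-46.2 permil

δ₀ = (0.0112428/0.0112372 − 1)×1000 = (1.000498 − 1)×1000 = 0.498 permil
α − 1 = ε/1000 = 0.0357
f^(α−1) = 0.262^(0.0357) = 0.953308
δ_res = (0.498 + 1000) × 0.953308 − 1000 = 953.783 − 1000 = -46.22 permil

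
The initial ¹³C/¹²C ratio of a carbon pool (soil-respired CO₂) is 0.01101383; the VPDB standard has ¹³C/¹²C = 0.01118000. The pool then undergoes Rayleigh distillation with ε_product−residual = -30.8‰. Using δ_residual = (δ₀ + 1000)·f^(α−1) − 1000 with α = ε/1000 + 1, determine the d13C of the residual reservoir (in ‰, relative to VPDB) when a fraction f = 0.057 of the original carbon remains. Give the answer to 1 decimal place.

76.0‰

δ₀ = (0.01101383/0.01118000 − 1)×1000 = (0.985137 − 1)×1000 = -14.863‰
α − 1 = ε/1000 = -0.0308
f^(α−1) = 0.057^(-0.0308) = 1.092242
δ_res = (-14.863 + 1000) × 1.092242 − 1000 = 1076.008 − 1000 = 76.01‰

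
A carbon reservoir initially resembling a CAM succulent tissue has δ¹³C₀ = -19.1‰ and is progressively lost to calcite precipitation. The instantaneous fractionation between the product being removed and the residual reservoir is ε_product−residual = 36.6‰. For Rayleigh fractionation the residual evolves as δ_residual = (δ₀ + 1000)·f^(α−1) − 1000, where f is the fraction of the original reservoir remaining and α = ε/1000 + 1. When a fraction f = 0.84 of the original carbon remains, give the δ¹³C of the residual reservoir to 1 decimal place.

Rayleigh residual: δ_res = (δ₀ + 1000)·f^(α−1) − 1000
α = ε/1000 + 1 = 1.03660, so α − 1 = 0.03660
f^(α−1) = 0.84^(0.03660) = 0.993639
δ_res = (-19.1 + 1000) × 0.993639 − 1000 = 974.660 − 1000 = -25.34‰

-25.3‰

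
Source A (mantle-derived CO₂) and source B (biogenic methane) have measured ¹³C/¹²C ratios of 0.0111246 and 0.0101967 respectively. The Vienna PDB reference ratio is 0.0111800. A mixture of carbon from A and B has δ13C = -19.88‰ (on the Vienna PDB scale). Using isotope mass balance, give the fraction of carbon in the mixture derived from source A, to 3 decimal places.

0.820

δ_A = (0.0111246/0.0111800 − 1)×1000 = (0.995045 − 1)×1000 = -4.955‰
δ_B = (0.0101967/0.0111800 − 1)×1000 = (0.912048 − 1)×1000 = -87.952‰
f_A = (δ_mix − δ_B)/(δ_A − δ_B) = (-19.88 − (-87.952))/(-4.955 − (-87.952))
f_A = 68.072 / 82.996 = 0.8202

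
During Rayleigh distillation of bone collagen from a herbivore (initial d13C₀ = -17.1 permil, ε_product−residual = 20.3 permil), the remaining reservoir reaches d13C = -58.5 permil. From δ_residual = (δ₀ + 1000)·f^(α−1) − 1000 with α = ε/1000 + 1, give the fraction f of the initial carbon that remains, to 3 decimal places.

α − 1 = ε/1000 = 0.0203
(δ_res + 1000)/(δ₀ + 1000) = (-58.5 + 1000)/(-17.1 + 1000) = 941.5/982.9 = 0.957880
f = 0.957880^(1/0.0203) = exp(ln(0.957880)/0.0203) = exp(-0.04303/0.0203)
f = exp(-2.1199) = 0.1200

0.120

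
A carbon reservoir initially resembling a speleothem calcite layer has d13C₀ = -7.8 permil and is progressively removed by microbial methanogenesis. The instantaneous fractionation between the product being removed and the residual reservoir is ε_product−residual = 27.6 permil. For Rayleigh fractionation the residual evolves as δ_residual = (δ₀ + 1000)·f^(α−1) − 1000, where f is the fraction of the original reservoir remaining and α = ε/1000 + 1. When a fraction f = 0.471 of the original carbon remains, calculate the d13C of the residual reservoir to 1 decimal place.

-28.2 permil

Rayleigh residual: δ_res = (δ₀ + 1000)·f^(α−1) − 1000
α = ε/1000 + 1 = 1.02760, so α − 1 = 0.02760
f^(α−1) = 0.471^(0.02760) = 0.979434
δ_res = (-7.8 + 1000) × 0.979434 − 1000 = 971.795 − 1000 = -28.21 permil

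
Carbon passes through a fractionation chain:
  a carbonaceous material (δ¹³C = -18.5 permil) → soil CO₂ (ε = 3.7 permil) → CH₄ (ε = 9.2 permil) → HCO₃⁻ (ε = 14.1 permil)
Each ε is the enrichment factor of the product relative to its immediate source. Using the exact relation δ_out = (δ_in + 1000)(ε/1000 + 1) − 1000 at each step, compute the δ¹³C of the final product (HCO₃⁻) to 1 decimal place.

8.2 permil

step 1: δ = (-18.50 + 1000)·(3.7/1000 + 1) − 1000 = -14.87 permil
step 2: δ = (-14.87 + 1000)·(9.2/1000 + 1) − 1000 = -5.81 permil
step 3: δ = (-5.81 + 1000)·(14.1/1000 + 1) − 1000 = 8.21 permil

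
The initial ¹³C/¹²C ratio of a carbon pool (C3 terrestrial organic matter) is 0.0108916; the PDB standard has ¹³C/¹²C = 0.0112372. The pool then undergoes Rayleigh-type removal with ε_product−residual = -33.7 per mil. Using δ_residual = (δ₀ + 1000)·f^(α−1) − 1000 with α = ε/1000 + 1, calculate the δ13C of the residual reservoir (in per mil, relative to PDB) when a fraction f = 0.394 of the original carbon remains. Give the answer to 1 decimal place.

δ₀ = (0.0108916/0.0112372 − 1)×1000 = (0.969245 − 1)×1000 = -30.755 per mil
α − 1 = ε/1000 = -0.0337
f^(α−1) = 0.394^(-0.0337) = 1.031886
δ_res = (-30.755 + 1000) × 1.031886 − 1000 = 1000.150 − 1000 = 0.15 per mil

0.2 per mil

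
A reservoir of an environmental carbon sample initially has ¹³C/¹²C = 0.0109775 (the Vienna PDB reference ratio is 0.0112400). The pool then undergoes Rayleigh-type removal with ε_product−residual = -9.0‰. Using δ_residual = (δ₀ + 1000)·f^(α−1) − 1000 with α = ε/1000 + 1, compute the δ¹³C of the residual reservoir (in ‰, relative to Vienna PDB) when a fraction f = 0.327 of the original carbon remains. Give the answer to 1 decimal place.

-13.5‰

δ₀ = (0.0109775/0.0112400 − 1)×1000 = (0.976646 − 1)×1000 = -23.354‰
α − 1 = ε/1000 = -0.0090
f^(α−1) = 0.327^(-0.0090) = 1.010111
δ_res = (-23.354 + 1000) × 1.010111 − 1000 = 986.521 − 1000 = -13.48‰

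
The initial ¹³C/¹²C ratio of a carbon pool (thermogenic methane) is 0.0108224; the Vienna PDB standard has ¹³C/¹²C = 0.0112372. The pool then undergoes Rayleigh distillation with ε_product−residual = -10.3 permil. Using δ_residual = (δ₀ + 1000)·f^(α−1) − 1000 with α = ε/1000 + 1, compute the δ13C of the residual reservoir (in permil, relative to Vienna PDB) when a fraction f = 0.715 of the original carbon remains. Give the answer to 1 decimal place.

δ₀ = (0.0108224/0.0112372 − 1)×1000 = (0.963087 − 1)×1000 = -36.913 permil
α − 1 = ε/1000 = -0.0103
f^(α−1) = 0.715^(-0.0103) = 1.003461
δ_res = (-36.913 + 1000) × 1.003461 − 1000 = 966.420 − 1000 = -33.58 permil

-33.6 permil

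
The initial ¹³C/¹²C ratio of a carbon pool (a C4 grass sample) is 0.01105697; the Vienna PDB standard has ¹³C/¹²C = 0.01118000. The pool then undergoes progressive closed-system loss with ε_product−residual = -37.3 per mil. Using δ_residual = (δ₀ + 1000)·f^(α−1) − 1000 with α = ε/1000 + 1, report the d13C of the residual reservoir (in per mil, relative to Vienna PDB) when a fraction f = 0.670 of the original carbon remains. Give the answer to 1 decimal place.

3.9 per mil

δ₀ = (0.01105697/0.01118000 − 1)×1000 = (0.988996 − 1)×1000 = -11.004 per mil
α − 1 = ε/1000 = -0.0373
f^(α−1) = 0.670^(-0.0373) = 1.015050
δ_res = (-11.004 + 1000) × 1.015050 − 1000 = 1003.880 − 1000 = 3.88 per mil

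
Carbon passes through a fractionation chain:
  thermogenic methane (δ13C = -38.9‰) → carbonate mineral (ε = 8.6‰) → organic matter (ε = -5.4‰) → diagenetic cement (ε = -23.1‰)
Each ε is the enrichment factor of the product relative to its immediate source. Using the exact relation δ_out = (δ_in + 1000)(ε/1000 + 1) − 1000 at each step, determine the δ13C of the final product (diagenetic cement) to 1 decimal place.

step 1: δ = (-38.90 + 1000)·(8.6/1000 + 1) − 1000 = -30.63‰
step 2: δ = (-30.63 + 1000)·(-5.4/1000 + 1) − 1000 = -35.87‰
step 3: δ = (-35.87 + 1000)·(-23.1/1000 + 1) − 1000 = -58.14‰

-58.1‰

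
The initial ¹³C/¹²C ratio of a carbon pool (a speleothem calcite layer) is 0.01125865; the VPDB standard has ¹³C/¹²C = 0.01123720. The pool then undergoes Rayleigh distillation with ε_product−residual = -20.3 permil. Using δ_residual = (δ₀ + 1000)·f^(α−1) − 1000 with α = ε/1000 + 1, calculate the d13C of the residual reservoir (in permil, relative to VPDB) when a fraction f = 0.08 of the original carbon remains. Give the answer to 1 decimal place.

54.6 permil

δ₀ = (0.01125865/0.01123720 − 1)×1000 = (1.001909 − 1)×1000 = 1.909 permil
α − 1 = ε/1000 = -0.0203
f^(α−1) = 0.08^(-0.0203) = 1.052609
δ_res = (1.909 + 1000) × 1.052609 − 1000 = 1054.619 − 1000 = 54.62 permil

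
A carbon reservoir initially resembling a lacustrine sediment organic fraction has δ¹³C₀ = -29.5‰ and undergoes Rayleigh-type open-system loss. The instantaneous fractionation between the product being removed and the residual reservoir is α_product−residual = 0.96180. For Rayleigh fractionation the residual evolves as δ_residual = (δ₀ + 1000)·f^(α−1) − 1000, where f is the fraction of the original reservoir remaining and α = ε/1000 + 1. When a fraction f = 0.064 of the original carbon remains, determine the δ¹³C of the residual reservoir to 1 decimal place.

Rayleigh residual: δ_res = (δ₀ + 1000)·f^(α−1) − 1000
α − 1 = -0.03820
f^(α−1) = 0.064^(-0.03820) = 1.110718
δ_res = (-29.5 + 1000) × 1.110718 − 1000 = 1077.952 − 1000 = 77.95‰

78.0‰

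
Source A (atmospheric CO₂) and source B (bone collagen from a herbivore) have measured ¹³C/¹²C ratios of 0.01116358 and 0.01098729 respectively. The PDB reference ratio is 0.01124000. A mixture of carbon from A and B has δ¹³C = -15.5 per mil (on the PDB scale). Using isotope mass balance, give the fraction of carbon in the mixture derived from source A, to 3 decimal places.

0.445

δ_A = (0.01116358/0.01124000 − 1)×1000 = (0.993201 − 1)×1000 = -6.799 per mil
δ_B = (0.01098729/0.01124000 − 1)×1000 = (0.977517 − 1)×1000 = -22.483 per mil
f_A = (δ_mix − δ_B)/(δ_A − δ_B) = (-15.5 − (-22.483))/(-6.799 − (-22.483))
f_A = 6.983 / 15.684 = 0.4452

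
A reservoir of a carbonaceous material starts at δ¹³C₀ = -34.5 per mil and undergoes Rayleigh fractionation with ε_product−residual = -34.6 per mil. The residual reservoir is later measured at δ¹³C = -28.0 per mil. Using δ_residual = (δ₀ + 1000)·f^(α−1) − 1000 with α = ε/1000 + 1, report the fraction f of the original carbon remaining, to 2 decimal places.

α − 1 = ε/1000 = -0.0346
(δ_res + 1000)/(δ₀ + 1000) = (-28.0 + 1000)/(-34.5 + 1000) = 972.0/965.5 = 1.006732
f = 1.006732^(1/-0.0346) = exp(ln(1.006732)/-0.0346) = exp(0.00671/-0.0346)
f = exp(-0.1939) = 0.8237

0.82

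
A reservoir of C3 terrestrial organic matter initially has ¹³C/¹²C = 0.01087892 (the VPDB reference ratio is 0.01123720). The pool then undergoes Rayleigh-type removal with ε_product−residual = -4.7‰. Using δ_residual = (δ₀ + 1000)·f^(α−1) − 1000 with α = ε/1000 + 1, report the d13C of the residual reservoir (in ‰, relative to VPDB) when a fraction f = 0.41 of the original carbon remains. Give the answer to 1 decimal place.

δ₀ = (0.01087892/0.01123720 − 1)×1000 = (0.968117 − 1)×1000 = -31.883‰
α − 1 = ε/1000 = -0.0047
f^(α−1) = 0.41^(-0.0047) = 1.004199
δ_res = (-31.883 + 1000) × 1.004199 − 1000 = 972.182 − 1000 = -27.82‰

-27.8‰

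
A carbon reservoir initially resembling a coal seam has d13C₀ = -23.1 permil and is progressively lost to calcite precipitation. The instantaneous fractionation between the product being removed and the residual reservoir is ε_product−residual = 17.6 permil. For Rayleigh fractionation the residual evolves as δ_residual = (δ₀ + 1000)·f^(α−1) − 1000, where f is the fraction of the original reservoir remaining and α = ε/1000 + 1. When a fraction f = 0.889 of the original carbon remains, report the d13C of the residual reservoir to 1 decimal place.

Rayleigh residual: δ_res = (δ₀ + 1000)·f^(α−1) − 1000
α = ε/1000 + 1 = 1.01760, so α − 1 = 0.01760
f^(α−1) = 0.889^(0.01760) = 0.997931
δ_res = (-23.1 + 1000) × 0.997931 − 1000 = 974.879 − 1000 = -25.12 permil

-25.1 permil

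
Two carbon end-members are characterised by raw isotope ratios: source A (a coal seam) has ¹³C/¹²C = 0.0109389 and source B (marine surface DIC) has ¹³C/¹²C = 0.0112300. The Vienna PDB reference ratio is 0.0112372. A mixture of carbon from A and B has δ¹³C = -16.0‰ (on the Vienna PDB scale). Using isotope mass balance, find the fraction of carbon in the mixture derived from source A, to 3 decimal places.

0.593

δ_A = (0.0109389/0.0112372 − 1)×1000 = (0.973454 − 1)×1000 = -26.546‰
δ_B = (0.0112300/0.0112372 − 1)×1000 = (0.999359 − 1)×1000 = -0.641‰
f_A = (δ_mix − δ_B)/(δ_A − δ_B) = (-16.0 − (-0.641))/(-26.546 − (-0.641))
f_A = -15.359 / -25.905 = 0.5929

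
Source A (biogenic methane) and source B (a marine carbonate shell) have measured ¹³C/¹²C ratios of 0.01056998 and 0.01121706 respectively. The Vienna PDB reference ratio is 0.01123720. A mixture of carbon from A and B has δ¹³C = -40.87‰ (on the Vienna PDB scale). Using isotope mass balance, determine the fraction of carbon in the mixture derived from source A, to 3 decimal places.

δ_A = (0.01056998/0.01123720 − 1)×1000 = (0.940624 − 1)×1000 = -59.376‰
δ_B = (0.01121706/0.01123720 − 1)×1000 = (0.998208 − 1)×1000 = -1.792‰
f_A = (δ_mix − δ_B)/(δ_A − δ_B) = (-40.87 − (-1.792))/(-59.376 − (-1.792))
f_A = -39.078 / -57.584 = 0.6786

0.679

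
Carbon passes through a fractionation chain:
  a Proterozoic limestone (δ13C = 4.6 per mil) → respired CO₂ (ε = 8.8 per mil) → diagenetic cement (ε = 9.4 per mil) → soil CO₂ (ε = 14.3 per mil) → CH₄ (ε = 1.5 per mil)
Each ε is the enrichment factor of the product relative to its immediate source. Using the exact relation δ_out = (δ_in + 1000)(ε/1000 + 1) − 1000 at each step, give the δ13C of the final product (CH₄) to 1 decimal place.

39.2 per mil

step 1: δ = (4.60 + 1000)·(8.8/1000 + 1) − 1000 = 13.44 per mil
step 2: δ = (13.44 + 1000)·(9.4/1000 + 1) − 1000 = 22.97 per mil
step 3: δ = (22.97 + 1000)·(14.3/1000 + 1) − 1000 = 37.60 per mil
step 4: δ = (37.60 + 1000)·(1.5/1000 + 1) − 1000 = 39.15 per mil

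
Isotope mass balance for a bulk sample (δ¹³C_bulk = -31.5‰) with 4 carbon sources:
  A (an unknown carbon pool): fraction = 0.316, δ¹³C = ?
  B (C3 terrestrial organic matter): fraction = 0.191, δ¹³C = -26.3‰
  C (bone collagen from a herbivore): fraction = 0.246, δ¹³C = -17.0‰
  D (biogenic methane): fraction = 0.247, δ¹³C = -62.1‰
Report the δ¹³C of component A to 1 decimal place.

Isotope mass balance: δ_bulk = Σ fᵢ·δᵢ.
-31.5 = 0.316×δ_A + 0.191×(-26.3) + 0.246×(-17.0) + 0.247×(-62.1)
0.316·δ_A = -31.5 − (-24.544) = -6.956
δ_A = -6.956 / 0.316 = -22.01‰

-22.0‰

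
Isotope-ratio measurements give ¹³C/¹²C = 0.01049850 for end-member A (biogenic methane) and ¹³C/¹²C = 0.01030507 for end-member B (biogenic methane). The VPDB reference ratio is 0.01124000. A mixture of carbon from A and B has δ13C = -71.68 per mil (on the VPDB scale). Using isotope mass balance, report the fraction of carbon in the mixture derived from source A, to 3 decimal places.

0.668

δ_A = (0.01049850/0.01124000 − 1)×1000 = (0.934030 − 1)×1000 = -65.970 per mil
δ_B = (0.01030507/0.01124000 − 1)×1000 = (0.916821 − 1)×1000 = -83.179 per mil
f_A = (δ_mix − δ_B)/(δ_A − δ_B) = (-71.68 − (-83.179))/(-65.970 − (-83.179))
f_A = 11.499 / 17.209 = 0.6682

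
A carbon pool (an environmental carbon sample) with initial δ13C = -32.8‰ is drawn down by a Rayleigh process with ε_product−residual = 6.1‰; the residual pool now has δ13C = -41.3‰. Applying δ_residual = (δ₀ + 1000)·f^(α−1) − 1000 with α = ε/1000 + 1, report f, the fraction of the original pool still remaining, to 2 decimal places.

0.24

α − 1 = ε/1000 = 0.0061
(δ_res + 1000)/(δ₀ + 1000) = (-41.3 + 1000)/(-32.8 + 1000) = 958.7/967.2 = 0.991212
f = 0.991212^(1/0.0061) = exp(ln(0.991212)/0.0061) = exp(-0.00883/0.0061)
f = exp(-1.4471) = 0.2353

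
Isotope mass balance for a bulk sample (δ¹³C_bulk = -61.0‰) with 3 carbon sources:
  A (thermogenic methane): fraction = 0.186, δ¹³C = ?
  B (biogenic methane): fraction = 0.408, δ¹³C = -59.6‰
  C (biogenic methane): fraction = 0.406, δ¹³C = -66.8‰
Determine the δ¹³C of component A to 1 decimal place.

-51.4‰

Isotope mass balance: δ_bulk = Σ fᵢ·δᵢ.
-61.0 = 0.186×δ_A + 0.408×(-59.6) + 0.406×(-66.8)
0.186·δ_A = -61.0 − (-51.438) = -9.562
δ_A = -9.562 / 0.186 = -51.41‰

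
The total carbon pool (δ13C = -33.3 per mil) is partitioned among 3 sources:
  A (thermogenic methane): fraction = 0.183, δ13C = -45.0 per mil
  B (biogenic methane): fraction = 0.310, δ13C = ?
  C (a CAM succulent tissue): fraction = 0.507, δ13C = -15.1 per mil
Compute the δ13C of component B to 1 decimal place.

Isotope mass balance: δ_bulk = Σ fᵢ·δᵢ.
-33.3 = 0.183×(-45.0) + 0.310×δ_B + 0.507×(-15.1)
0.310·δ_B = -33.3 − (-15.891) = -17.409
δ_B = -17.409 / 0.310 = -56.16 per mil

-56.2 per mil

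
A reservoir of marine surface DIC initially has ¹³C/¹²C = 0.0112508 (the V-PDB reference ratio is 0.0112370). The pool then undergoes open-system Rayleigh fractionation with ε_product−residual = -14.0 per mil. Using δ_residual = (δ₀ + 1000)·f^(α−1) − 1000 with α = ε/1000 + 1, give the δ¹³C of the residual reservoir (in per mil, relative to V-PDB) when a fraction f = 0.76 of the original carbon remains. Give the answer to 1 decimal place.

δ₀ = (0.0112508/0.0112370 − 1)×1000 = (1.001228 − 1)×1000 = 1.228 per mil
α − 1 = ε/1000 = -0.0140
f^(α−1) = 0.76^(-0.0140) = 1.003850
δ_res = (1.228 + 1000) × 1.003850 − 1000 = 1005.082 − 1000 = 5.08 per mil

5.1 per mil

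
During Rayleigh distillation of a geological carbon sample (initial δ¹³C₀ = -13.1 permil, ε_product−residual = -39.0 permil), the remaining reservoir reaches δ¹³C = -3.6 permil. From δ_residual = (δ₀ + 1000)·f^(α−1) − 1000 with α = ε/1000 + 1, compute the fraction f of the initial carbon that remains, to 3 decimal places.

α − 1 = ε/1000 = -0.0390
(δ_res + 1000)/(δ₀ + 1000) = (-3.6 + 1000)/(-13.1 + 1000) = 996.4/986.9 = 1.009626
f = 1.009626^(1/-0.0390) = exp(ln(1.009626)/-0.0390) = exp(0.00958/-0.0390)
f = exp(-0.2456) = 0.7822

0.782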